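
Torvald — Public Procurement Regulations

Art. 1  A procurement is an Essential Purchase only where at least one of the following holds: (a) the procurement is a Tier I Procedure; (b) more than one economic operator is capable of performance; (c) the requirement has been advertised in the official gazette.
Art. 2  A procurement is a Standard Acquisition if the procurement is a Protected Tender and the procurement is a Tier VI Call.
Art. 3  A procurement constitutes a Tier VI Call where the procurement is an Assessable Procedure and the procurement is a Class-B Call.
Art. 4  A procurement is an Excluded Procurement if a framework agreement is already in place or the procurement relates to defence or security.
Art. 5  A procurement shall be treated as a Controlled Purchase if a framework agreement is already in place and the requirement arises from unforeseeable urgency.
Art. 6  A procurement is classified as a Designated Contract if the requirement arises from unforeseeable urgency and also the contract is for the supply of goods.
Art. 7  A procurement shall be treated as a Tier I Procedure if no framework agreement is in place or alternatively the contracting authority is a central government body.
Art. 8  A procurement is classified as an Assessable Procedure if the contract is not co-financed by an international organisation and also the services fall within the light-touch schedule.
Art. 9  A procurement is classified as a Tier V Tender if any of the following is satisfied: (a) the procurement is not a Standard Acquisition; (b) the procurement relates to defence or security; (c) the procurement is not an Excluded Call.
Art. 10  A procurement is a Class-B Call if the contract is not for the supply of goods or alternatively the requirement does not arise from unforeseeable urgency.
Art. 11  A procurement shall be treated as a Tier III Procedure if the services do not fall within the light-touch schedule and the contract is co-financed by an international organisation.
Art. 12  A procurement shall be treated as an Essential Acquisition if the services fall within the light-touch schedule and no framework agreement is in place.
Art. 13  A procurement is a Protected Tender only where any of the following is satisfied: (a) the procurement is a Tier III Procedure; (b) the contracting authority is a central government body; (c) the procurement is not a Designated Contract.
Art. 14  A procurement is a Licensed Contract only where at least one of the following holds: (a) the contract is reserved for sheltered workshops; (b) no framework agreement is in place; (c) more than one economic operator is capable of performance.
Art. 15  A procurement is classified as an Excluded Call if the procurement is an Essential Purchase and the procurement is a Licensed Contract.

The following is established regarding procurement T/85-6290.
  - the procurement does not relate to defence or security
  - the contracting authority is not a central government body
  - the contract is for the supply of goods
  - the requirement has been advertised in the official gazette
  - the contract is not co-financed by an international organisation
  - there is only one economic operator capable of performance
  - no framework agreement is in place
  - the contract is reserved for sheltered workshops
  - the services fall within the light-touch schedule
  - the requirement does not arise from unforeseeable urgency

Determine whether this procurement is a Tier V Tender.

No

Under article 11: the services do not fall within the light-touch schedule? no; and the contract is co-financed by an international organisation? no. So the procurement is not a Tier III Procedure.
Under article 6: the requirement arises from unforeseeable urgency? no; and the contract is for the supply of goods? yes. So the procurement is not a Designated Contract.
Under article 13: Tier III Procedure (article 11)? no; or the contracting authority is a central government body? no; or not a Designated Contract (article 6)? yes. So the procurement is a Protected Tender.
Under article 8: the contract is not co-financed by an international organisation? yes; and the services fall within the light-touch schedule? yes. So the procurement is an Assessable Procedure.
Under article 10: the contract is not for the supply of goods? no; or the requirement does not arise from unforeseeable urgency? yes. So the procurement is a Class-B Call.
Under article 3: Assessable Procedure (article 8)? yes; and Class-B Call (article 10)? yes. So the procurement is a Tier VI Call.
Under article 2: Protected Tender (article 13)? yes; and Tier VI Call (article 3)? yes. So the procurement is a Standard Acquisition.
Under article 7: no framework agreement is in place? yes; or the contracting authority is a central government body? no. So the procurement is a Tier I Procedure.
Under article 1: Tier I Procedure (article 7)? yes; or more than one economic operator is capable of performance? no; or the requirement has been advertised in the official gazette? yes. So the procurement is an Essential Purchase.
Under article 14: the contract is reserved for sheltered workshops? yes; or no framework agreement is in place? yes; or more than one economic operator is capable of performance? no. So the procurement is a Licensed Contract.
Under article 15: Essential Purchase (article 1)? yes; and Licensed Contract (article 14)? yes. So the procurement is an Excluded Call.
Under article 9: not a Standard Acquisition (article 2)? no; or the procurement relates to defence or security? no; or not an Excluded Call (article 15)? no. So the procurement is not a Tier V Tender.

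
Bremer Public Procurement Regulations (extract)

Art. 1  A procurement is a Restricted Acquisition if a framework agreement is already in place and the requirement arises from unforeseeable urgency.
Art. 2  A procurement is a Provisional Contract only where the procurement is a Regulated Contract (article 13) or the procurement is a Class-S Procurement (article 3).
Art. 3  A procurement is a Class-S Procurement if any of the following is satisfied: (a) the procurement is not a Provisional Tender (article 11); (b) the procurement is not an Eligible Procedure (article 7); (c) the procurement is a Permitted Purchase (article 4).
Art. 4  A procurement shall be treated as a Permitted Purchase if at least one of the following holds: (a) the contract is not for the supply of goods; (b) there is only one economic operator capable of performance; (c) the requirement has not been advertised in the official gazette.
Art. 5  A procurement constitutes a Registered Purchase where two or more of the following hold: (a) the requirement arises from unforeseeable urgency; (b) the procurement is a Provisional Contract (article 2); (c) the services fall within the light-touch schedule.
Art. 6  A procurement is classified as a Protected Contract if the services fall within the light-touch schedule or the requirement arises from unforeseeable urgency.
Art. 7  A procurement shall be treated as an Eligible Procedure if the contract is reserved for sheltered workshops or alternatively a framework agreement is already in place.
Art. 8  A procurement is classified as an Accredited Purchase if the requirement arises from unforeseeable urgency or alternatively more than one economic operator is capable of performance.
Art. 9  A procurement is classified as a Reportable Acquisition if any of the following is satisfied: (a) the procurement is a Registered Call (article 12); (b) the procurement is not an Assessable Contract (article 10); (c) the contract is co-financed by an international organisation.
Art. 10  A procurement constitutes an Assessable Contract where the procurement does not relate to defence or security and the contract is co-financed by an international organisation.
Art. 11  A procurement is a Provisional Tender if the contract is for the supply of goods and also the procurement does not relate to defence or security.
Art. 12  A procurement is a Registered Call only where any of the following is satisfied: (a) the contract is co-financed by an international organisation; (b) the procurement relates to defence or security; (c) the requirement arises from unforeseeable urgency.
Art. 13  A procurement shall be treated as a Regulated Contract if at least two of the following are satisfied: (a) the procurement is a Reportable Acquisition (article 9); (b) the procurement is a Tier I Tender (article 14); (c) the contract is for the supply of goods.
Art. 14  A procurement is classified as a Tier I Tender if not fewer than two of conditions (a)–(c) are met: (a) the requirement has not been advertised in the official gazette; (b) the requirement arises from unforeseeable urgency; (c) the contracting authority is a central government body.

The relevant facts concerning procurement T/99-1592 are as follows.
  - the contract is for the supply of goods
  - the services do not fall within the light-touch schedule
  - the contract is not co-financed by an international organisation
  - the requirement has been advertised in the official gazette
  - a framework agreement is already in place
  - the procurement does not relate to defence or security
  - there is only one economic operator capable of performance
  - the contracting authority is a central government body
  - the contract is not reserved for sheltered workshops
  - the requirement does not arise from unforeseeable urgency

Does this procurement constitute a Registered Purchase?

No

article 12 — Registered Call: [the contract is co-financed by an international organisation? no] OR [the procurement relates to defence or security? no] OR [the requirement arises from unforeseeable urgency? no] → not satisfied.
article 10 — Assessable Contract: [the procurement does not relate to defence or security? yes] AND [the contract is co-financed by an international organisation? no] → not satisfied.
article 9 — Reportable Acquisition: [Registered Call (article 12)? no] OR [not an Assessable Contract (article 10)? yes] OR [the contract is co-financed by an international organisation? no] → satisfied.
article 14 — Tier I Tender: the requirement has not been advertised in the official gazette? no; the requirement arises from unforeseeable urgency? no; the contracting authority is a central government body? yes — 1 of 3 hold (need ≥2) → not satisfied.
article 13 — Regulated Contract: Reportable Acquisition (article 9)? yes; Tier I Tender (article 14)? no; the contract is for the supply of goods? yes — 2 of 3 hold (need ≥2) → satisfied.
article 11 — Provisional Tender: [the contract is for the supply of goods? yes] AND [the procurement does not relate to defence or security? yes] → satisfied.
article 7 — Eligible Procedure: [the contract is reserved for sheltered workshops? no] OR [a framework agreement is already in place? yes] → satisfied.
article 4 — Permitted Purchase: [the contract is not for the supply of goods? no] OR [there is only one economic operator capable of performance? yes] OR [the requirement has not been advertised in the official gazette? no] → satisfied.
article 3 — Class-S Procurement: [not a Provisional Tender (article 11)? no] OR [not an Eligible Procedure (article 7)? no] OR [Permitted Purchase (article 4)? yes] → satisfied.
article 2 — Provisional Contract: [Regulated Contract (article 13)? yes] OR [Class-S Procurement (article 3)? yes] → satisfied.
article 5 — Registered Purchase: the requirement arises from unforeseeable urgency? no; Provisional Contract (article 2)? yes; the services fall within the light-touch schedule? no — 1 of 3 hold (need ≥2) → not satisfied.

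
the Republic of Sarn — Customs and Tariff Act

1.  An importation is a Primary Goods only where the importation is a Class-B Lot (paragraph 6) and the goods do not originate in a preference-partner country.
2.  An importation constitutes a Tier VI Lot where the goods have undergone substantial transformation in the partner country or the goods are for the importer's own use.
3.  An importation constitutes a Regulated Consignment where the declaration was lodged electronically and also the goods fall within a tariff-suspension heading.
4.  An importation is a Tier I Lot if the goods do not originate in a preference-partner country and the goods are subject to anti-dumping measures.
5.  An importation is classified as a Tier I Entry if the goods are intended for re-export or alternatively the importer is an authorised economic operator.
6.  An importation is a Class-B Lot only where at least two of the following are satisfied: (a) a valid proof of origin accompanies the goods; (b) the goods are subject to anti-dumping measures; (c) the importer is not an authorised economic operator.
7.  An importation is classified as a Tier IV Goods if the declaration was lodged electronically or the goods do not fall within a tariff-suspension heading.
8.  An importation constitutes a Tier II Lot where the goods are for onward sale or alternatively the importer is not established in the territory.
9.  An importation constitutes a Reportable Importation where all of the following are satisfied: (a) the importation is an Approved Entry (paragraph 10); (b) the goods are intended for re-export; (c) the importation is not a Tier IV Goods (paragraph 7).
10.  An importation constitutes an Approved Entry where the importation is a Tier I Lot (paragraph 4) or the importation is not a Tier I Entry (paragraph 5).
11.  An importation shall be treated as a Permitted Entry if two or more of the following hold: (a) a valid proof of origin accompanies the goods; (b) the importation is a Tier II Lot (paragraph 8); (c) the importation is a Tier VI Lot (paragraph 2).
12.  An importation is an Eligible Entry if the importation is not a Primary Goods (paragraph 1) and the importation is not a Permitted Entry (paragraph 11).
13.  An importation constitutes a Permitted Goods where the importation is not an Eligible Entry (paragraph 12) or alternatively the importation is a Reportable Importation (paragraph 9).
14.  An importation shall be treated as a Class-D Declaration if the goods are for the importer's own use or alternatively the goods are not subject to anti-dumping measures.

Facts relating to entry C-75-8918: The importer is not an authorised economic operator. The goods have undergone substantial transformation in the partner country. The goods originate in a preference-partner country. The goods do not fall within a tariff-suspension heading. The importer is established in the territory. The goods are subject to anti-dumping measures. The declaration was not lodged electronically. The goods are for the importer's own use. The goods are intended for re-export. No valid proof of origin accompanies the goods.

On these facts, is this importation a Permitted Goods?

Under paragraph 6: a valid proof of origin accompanies the goods? no; the goods are subject to anti-dumping measures? yes; the importer is not an authorised economic operator? yes — 2 of 3 hold (need ≥2) → satisfied.
Under paragraph 1: Class-B Lot (paragraph 6)? yes; and the goods do not originate in a preference-partner country? no. So the importation is not a Primary Goods.
Under paragraph 8: the goods are for onward sale? no; or the importer is not established in the territory? no. So the importation is not a Tier II Lot.
Under paragraph 2: the goods have undergone substantial transformation in the partner country? yes; or the goods are for the importer's own use? yes. So the importation is a Tier VI Lot.
Under paragraph 11: a valid proof of origin accompanies the goods? no; Tier II Lot (paragraph 8)? no; Tier VI Lot (paragraph 2)? yes — 1 of 3 hold (need ≥2) → not satisfied.
Under paragraph 12: not a Primary Goods (paragraph 1)? yes; and not a Permitted Entry (paragraph 11)? yes. So the importation is an Eligible Entry.
Under paragraph 4: the goods do not originate in a preference-partner country? no; and the goods are subject to anti-dumping measures? yes. So the importation is not a Tier I Lot.
Under paragraph 5: the goods are intended for re-export? yes; or the importer is an authorised economic operator? no. So the importation is a Tier I Entry.
Under paragraph 10: Tier I Lot (paragraph 4)? no; or not a Tier I Entry (paragraph 5)? no. So the importation is not an Approved Entry.
Under paragraph 7: the declaration was lodged electronically? no; or the goods do not fall within a tariff-suspension heading? yes. So the importation is a Tier IV Goods.
Under paragraph 9: Approved Entry (paragraph 10)? no; and the goods are intended for re-export? yes; and not a Tier IV Goods (paragraph 7)? no. So the importation is not a Reportable Importation.
Under paragraph 13: not an Eligible Entry (paragraph 12)? no; or Reportable Importation (paragraph 9)? no. So the importation is not a Permitted Goods.

No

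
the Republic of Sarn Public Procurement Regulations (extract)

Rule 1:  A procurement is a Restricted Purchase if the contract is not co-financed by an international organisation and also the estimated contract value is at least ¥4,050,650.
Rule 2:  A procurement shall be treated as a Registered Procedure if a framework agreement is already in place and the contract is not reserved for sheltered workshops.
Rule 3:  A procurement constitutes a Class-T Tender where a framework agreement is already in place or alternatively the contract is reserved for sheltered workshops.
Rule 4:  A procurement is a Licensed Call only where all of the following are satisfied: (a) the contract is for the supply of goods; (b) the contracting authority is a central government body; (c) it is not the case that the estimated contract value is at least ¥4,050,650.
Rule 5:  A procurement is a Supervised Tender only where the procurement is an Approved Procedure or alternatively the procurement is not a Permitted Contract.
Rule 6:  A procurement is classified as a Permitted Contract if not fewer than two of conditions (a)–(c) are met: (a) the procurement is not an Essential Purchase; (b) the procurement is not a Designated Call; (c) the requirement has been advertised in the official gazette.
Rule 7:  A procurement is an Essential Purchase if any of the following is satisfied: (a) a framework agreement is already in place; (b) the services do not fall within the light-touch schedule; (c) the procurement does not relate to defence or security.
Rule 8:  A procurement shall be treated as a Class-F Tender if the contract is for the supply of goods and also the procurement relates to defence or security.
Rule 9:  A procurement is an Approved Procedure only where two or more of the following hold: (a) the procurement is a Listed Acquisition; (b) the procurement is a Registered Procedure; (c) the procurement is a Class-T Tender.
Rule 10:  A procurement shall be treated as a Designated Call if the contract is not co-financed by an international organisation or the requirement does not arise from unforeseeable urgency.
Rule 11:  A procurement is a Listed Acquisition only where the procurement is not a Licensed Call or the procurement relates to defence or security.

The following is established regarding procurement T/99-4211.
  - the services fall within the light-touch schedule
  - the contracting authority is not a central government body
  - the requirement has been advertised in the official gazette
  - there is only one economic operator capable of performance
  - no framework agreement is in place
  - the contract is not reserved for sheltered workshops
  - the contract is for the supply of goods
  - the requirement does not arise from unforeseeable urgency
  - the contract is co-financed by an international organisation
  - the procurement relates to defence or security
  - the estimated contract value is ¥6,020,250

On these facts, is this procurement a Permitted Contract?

Yes

rule 7 — Essential Purchase: [a framework agreement is already in place? no] OR [the services do not fall within the light-touch schedule? no] OR [the procurement does not relate to defence or security? no] → not satisfied.
rule 10 — Designated Call: [the contract is not co-financed by an international organisation? no] OR [the requirement does not arise from unforeseeable urgency? yes] → satisfied.
rule 6 — Permitted Contract: not an Essential Purchase (rule 7)? yes; not a Designated Call (rule 10)? no; the requirement has been advertised in the official gazette? yes — 2 of 3 hold (need ≥2) → satisfied.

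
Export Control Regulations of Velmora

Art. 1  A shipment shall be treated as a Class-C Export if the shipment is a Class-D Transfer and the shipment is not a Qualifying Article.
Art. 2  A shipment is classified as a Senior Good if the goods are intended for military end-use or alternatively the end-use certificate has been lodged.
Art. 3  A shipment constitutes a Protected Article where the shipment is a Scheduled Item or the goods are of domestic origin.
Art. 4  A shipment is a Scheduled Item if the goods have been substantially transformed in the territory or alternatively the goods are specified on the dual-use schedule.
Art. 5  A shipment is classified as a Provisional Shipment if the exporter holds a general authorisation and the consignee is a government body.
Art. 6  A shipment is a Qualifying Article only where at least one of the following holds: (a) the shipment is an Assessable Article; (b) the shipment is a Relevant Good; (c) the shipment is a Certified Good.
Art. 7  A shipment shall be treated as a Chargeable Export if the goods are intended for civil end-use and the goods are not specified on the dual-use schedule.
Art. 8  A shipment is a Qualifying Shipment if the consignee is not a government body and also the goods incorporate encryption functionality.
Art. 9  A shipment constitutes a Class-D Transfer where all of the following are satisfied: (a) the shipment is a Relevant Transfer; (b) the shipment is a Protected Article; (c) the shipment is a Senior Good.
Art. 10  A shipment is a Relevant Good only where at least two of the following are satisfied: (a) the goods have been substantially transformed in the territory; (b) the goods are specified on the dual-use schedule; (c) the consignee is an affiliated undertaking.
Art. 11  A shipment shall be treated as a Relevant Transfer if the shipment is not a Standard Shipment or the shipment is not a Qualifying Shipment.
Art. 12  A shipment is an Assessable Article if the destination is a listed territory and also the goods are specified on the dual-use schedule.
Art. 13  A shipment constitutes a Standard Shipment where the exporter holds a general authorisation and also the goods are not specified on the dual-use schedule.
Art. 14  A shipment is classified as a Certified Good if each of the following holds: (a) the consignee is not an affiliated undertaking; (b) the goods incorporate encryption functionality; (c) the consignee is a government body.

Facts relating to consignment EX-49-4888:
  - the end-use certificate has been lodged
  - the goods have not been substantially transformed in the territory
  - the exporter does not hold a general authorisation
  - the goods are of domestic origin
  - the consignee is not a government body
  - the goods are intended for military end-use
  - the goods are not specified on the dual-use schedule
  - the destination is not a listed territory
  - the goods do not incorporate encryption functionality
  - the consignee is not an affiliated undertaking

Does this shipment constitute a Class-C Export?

Yes

article 13 — Standard Shipment: [the exporter holds a general authorisation? no] AND [the goods are not specified on the dual-use schedule? yes] → not satisfied.
article 8 — Qualifying Shipment: [the consignee is not a government body? yes] AND [the goods incorporate encryption functionality? no] → not satisfied.
article 11 — Relevant Transfer: [not a Standard Shipment (article 13)? yes] OR [not a Qualifying Shipment (article 8)? yes] → satisfied.
article 4 — Scheduled Item: [the goods have been substantially transformed in the territory? no] OR [the goods are specified on the dual-use schedule? no] → not satisfied.
article 3 — Protected Article: [Scheduled Item (article 4)? no] OR [the goods are of domestic origin? yes] → satisfied.
article 2 — Senior Good: [the goods are intended for military end-use? yes] OR [the end-use certificate has been lodged? yes] → satisfied.
article 9 — Class-D Transfer: [Relevant Transfer (article 11)? yes] AND [Protected Article (article 3)? yes] AND [Senior Good (article 2)? yes] → satisfied.
article 12 — Assessable Article: [the destination is a listed territory? no] AND [the goods are specified on the dual-use schedule? no] → not satisfied.
article 10 — Relevant Good: the goods have been substantially transformed in the territory? no; the goods are specified on the dual-use schedule? no; the consignee is an affiliated undertaking? no — 0 of 3 hold (need ≥2) → not satisfied.
article 14 — Certified Good: [the consignee is not an affiliated undertaking? yes] AND [the goods incorporate encryption functionality? no] AND [the consignee is a government body? no] → not satisfied.
article 6 — Qualifying Article: [Assessable Article (article 12)? no] OR [Relevant Good (article 10)? no] OR [Certified Good (article 14)? no] → not satisfied.
article 1 — Class-C Export: [Class-D Transfer (article 9)? yes] AND [not a Qualifying Article (article 6)? yes] → satisfied.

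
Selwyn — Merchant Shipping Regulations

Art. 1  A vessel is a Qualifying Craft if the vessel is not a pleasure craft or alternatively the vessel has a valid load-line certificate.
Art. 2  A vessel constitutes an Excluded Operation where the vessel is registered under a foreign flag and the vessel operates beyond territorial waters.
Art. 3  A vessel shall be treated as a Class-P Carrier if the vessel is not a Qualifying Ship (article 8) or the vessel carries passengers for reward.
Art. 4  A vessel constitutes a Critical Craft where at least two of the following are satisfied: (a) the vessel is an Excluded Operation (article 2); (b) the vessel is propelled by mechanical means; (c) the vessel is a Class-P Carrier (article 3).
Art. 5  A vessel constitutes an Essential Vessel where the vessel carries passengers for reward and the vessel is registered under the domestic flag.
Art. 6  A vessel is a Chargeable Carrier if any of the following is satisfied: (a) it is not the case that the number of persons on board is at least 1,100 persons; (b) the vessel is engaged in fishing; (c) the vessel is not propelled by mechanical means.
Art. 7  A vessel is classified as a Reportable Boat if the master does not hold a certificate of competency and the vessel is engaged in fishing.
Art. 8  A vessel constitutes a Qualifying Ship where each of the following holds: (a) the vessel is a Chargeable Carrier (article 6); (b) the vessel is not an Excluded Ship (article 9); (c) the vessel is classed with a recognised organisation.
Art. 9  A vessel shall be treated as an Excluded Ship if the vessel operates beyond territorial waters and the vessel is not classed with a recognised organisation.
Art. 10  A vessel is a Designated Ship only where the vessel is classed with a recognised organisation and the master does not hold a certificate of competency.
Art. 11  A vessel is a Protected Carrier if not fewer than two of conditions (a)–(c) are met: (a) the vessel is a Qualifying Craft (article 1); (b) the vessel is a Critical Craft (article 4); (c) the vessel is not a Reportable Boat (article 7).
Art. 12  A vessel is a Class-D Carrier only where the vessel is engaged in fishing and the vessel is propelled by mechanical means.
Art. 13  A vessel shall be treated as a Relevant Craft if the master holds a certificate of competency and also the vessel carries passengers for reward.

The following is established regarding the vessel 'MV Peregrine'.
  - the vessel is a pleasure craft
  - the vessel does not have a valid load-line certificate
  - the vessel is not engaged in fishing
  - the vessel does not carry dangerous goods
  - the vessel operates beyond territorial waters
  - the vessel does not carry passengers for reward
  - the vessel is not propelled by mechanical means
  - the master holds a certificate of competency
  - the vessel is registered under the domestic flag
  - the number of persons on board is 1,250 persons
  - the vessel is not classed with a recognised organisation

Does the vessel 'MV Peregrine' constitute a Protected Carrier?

No

article 1 — Qualifying Craft: [the vessel is not a pleasure craft? no] OR [the vessel has a valid load-line certificate? no] → not satisfied.
article 2 — Excluded Operation: [the vessel is registered under a foreign flag? no] AND [the vessel operates beyond territorial waters? yes] → not satisfied.
article 6 — Chargeable Carrier: [number of persons on board: 1,250 persons ≥ 1,100 persons? yes, so negated condition no] OR [the vessel is engaged in fishing? no] OR [the vessel is not propelled by mechanical means? yes] → satisfied.
article 9 — Excluded Ship: [the vessel operates beyond territorial waters? yes] AND [the vessel is not classed with a recognised organisation? yes] → satisfied.
article 8 — Qualifying Ship: [Chargeable Carrier (article 6)? yes] AND [not an Excluded Ship (article 9)? no] AND [the vessel is classed with a recognised organisation? no] → not satisfied.
article 3 — Class-P Carrier: [not a Qualifying Ship (article 8)? yes] OR [the vessel carries passengers for reward? no] → satisfied.
article 4 — Critical Craft: Excluded Operation (article 2)? no; the vessel is propelled by mechanical means? no; Class-P Carrier (article 3)? yes — 1 of 3 hold (need ≥2) → not satisfied.
article 7 — Reportable Boat: [the master does not hold a certificate of competency? no] AND [the vessel is engaged in fishing? no] → not satisfied.
article 11 — Protected Carrier: Qualifying Craft (article 1)? no; Critical Craft (article 4)? no; not a Reportable Boat (article 7)? yes — 1 of 3 hold (need ≥2) → not satisfied.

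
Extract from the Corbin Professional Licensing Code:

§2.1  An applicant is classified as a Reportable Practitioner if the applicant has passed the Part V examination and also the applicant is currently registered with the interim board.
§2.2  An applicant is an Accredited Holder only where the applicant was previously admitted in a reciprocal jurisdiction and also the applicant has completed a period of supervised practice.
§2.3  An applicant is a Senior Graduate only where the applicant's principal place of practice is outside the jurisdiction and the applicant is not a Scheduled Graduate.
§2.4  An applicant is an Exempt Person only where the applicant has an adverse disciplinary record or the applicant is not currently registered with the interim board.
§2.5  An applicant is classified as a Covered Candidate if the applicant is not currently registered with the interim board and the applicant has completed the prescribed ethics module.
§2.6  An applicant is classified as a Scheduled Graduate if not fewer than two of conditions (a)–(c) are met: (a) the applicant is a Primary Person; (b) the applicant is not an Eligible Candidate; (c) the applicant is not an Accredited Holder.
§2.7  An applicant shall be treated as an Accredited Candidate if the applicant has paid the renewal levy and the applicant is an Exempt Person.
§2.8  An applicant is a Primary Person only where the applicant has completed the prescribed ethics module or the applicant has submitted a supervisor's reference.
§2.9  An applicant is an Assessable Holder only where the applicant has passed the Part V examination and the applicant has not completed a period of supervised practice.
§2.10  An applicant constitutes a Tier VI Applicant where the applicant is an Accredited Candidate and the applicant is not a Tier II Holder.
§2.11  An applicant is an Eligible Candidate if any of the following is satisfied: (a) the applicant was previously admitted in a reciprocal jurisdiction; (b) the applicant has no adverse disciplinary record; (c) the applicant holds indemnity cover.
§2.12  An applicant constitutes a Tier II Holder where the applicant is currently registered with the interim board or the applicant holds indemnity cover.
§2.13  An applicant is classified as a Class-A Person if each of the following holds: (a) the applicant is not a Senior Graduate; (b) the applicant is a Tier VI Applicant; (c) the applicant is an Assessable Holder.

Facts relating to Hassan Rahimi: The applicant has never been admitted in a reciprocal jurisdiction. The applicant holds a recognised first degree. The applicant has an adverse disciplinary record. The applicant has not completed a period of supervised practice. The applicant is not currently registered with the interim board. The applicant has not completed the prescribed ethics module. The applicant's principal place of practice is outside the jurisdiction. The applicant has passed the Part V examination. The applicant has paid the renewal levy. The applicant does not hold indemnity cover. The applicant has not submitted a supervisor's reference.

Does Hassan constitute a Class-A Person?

§2.8 — Primary Person: [the applicant has completed the prescribed ethics module? no] OR [the applicant has submitted a supervisor's reference? no] → not satisfied.
§2.11 — Eligible Candidate: [the applicant was previously admitted in a reciprocal jurisdiction? no] OR [the applicant has no adverse disciplinary record? no] OR [the applicant holds indemnity cover? no] → not satisfied.
§2.2 — Accredited Holder: [the applicant was previously admitted in a reciprocal jurisdiction? no] AND [the applicant has completed a period of supervised practice? no] → not satisfied.
§2.6 — Scheduled Graduate: Primary Person (§2.8)? no; not an Eligible Candidate (§2.11)? yes; not an Accredited Holder (§2.2)? yes — 2 of 3 hold (need ≥2) → satisfied.
§2.3 — Senior Graduate: [the applicant's principal place of practice is outside the jurisdiction? yes] AND [not a Scheduled Graduate (§2.6)? no] → not satisfied.
§2.4 — Exempt Person: [the applicant has an adverse disciplinary record? yes] OR [the applicant is not currently registered with the interim board? yes] → satisfied.
§2.7 — Accredited Candidate: [the applicant has paid the renewal levy? yes] AND [Exempt Person (§2.4)? yes] → satisfied.
§2.12 — Tier II Holder: [the applicant is currently registered with the interim board? no] OR [the applicant holds indemnity cover? no] → not satisfied.
§2.10 — Tier VI Applicant: [Accredited Candidate (§2.7)? yes] AND [not a Tier II Holder (§2.12)? yes] → satisfied.
§2.9 — Assessable Holder: [the applicant has passed the Part V examination? yes] AND [the applicant has not completed a period of supervised practice? yes] → satisfied.
§2.13 — Class-A Person: [not a Senior Graduate (§2.3)? yes] AND [Tier VI Applicant (§2.10)? yes] AND [Assessable Holder (§2.9)? yes] → satisfied.

Yes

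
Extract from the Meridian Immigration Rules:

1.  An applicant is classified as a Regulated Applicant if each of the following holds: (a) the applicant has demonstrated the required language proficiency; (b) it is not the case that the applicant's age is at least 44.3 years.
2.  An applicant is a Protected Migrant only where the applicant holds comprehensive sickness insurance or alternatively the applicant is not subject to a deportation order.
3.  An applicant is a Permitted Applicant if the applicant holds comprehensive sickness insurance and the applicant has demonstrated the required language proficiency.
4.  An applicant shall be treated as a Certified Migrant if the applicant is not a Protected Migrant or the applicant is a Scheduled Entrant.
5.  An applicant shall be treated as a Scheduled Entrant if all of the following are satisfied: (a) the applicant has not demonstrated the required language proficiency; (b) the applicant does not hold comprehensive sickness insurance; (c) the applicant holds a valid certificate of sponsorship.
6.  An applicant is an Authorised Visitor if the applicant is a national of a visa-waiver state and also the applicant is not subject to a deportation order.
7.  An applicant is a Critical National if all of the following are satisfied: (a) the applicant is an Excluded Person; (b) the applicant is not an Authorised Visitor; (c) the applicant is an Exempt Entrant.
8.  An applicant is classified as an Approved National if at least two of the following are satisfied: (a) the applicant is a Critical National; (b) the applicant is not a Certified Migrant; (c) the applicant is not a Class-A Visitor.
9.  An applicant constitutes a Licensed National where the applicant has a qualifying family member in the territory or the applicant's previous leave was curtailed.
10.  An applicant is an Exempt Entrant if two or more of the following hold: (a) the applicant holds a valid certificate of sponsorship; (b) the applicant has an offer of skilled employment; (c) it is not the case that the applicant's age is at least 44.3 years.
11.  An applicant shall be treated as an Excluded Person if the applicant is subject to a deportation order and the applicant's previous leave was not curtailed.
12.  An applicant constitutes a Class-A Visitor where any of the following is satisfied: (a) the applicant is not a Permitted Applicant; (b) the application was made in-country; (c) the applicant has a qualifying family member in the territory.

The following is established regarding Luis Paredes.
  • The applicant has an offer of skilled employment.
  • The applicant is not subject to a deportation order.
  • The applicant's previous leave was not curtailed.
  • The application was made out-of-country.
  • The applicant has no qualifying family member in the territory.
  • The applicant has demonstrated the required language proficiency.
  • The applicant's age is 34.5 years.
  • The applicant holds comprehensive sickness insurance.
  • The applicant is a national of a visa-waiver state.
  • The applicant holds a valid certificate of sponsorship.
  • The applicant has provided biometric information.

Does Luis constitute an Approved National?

paragraph 11 — Excluded Person: [the applicant is subject to a deportation order? no] AND [the applicant's previous leave was not curtailed? yes] → not satisfied.
paragraph 6 — Authorised Visitor: [the applicant is a national of a visa-waiver state? yes] AND [the applicant is not subject to a deportation order? yes] → satisfied.
paragraph 10 — Exempt Entrant: the applicant holds a valid certificate of sponsorship? yes; the applicant has an offer of skilled employment? yes; applicant's age: 34.5 years ≥ 44.3 years? no, so negated condition yes — 3 of 3 hold (need ≥2) → satisfied.
paragraph 7 — Critical National: [Excluded Person (paragraph 11)? no] AND [not an Authorised Visitor (paragraph 6)? no] AND [Exempt Entrant (paragraph 10)? yes] → not satisfied.
paragraph 2 — Protected Migrant: [the applicant holds comprehensive sickness insurance? yes] OR [the applicant is not subject to a deportation order? yes] → satisfied.
paragraph 5 — Scheduled Entrant: [the applicant has not demonstrated the required language proficiency? no] AND [the applicant does not hold comprehensive sickness insurance? no] AND [the applicant holds a valid certificate of sponsorship? yes] → not satisfied.
paragraph 4 — Certified Migrant: [not a Protected Migrant (paragraph 2)? no] OR [Scheduled Entrant (paragraph 5)? no] → not satisfied.
paragraph 3 — Permitted Applicant: [the applicant holds comprehensive sickness insurance? yes] AND [the applicant has demonstrated the required language proficiency? yes] → satisfied.
paragraph 12 — Class-A Visitor: [not a Permitted Applicant (paragraph 3)? no] OR [the application was made in-country? no] OR [the applicant has a qualifying family member in the territory? no] → not satisfied.
paragraph 8 — Approved National: Critical National (paragraph 7)? no; not a Certified Migrant (paragraph 4)? yes; not a Class-A Visitor (paragraph 12)? yes — 2 of 3 hold (need ≥2) → satisfied.

Yes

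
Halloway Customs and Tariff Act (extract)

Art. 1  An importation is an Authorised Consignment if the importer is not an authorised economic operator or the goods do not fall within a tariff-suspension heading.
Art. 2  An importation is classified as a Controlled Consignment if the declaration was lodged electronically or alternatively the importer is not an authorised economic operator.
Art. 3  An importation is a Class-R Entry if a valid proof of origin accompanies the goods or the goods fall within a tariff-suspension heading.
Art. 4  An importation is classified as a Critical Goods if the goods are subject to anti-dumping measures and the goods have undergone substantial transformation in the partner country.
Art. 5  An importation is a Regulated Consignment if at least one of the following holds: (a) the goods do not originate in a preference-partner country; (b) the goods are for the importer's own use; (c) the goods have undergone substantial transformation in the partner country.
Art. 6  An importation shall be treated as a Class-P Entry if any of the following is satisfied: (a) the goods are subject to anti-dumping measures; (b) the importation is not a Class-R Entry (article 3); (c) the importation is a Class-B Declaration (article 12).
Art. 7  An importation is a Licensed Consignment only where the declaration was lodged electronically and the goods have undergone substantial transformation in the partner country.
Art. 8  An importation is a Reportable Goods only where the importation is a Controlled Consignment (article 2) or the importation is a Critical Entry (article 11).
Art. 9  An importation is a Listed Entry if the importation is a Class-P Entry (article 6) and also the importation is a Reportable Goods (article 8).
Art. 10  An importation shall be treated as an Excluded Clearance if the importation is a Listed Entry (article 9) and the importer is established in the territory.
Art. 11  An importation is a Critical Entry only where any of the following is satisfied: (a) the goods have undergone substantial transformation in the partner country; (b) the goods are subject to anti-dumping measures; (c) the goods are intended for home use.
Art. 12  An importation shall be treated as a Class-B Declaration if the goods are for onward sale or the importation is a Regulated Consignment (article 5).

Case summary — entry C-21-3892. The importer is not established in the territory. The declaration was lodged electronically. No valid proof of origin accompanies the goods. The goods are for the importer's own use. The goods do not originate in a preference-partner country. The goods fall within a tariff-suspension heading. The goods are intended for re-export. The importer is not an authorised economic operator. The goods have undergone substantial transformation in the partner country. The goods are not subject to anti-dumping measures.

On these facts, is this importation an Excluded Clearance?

No

Under article 3: a valid proof of origin accompanies the goods? no; or the goods fall within a tariff-suspension heading? yes. So the importation is a Class-R Entry.
Under article 5: the goods do not originate in a preference-partner country? yes; or the goods are for the importer's own use? yes; or the goods have undergone substantial transformation in the partner country? yes. So the importation is a Regulated Consignment.
Under article 12: the goods are for onward sale? no; or Regulated Consignment (article 5)? yes. So the importation is a Class-B Declaration.
Under article 6: the goods are subject to anti-dumping measures? no; or not a Class-R Entry (article 3)? no; or Class-B Declaration (article 12)? yes. So the importation is a Class-P Entry.
Under article 2: the declaration was lodged electronically? yes; or the importer is not an authorised economic operator? yes. So the importation is a Controlled Consignment.
Under article 11: the goods have undergone substantial transformation in the partner country? yes; or the goods are subject to anti-dumping measures? no; or the goods are intended for home use? no. So the importation is a Critical Entry.
Under article 8: Controlled Consignment (article 2)? yes; or Critical Entry (article 11)? yes. So the importation is a Reportable Goods.
Under article 9: Class-P Entry (article 6)? yes; and Reportable Goods (article 8)? yes. So the importation is a Listed Entry.
Under article 10: Listed Entry (article 9)? yes; and the importer is established in the territory? no. So the importation is not an Excluded Clearance.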